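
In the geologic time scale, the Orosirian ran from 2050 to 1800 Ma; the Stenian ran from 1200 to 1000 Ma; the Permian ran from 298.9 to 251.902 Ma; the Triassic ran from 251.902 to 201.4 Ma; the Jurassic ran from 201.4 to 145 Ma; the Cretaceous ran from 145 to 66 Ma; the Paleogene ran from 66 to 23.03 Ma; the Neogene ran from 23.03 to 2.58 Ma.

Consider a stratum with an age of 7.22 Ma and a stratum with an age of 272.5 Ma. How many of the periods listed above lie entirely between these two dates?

The older date is 272.5 Ma and the younger is 7.22 Ma.
Periods with start < 272.5 and end > 7.22 Ma: Triassic (251.902–201.4), Jurassic (201.4–145), Cretaceous (145–66), Paleogene (66–23.03).
That is 4 complete periods.

4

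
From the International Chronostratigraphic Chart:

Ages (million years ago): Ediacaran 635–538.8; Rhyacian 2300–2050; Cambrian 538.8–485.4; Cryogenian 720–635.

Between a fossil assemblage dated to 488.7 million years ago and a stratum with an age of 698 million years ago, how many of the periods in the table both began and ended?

1

698 Ma sits inside the Cryogenian (720–635) and 488.7 Ma inside the Cambrian (538.8–485.4); neither of those is wholly between the two dates.
The listed periods lying completely between them are Ediacaran — 1 in all.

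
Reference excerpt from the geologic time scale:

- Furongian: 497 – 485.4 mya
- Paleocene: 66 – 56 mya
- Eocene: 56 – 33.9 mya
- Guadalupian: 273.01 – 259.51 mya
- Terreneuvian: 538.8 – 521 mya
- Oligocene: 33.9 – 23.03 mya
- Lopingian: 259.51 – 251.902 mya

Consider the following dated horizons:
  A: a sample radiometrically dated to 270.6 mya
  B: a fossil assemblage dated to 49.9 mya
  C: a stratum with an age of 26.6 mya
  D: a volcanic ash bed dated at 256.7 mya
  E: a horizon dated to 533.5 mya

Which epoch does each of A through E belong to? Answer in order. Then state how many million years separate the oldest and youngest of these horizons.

Match each age against the start–end ranges in the excerpt: A = 270.6 Ma → Guadalupian (273.01–259.51); B = 49.9 Ma → Eocene (56–33.9); C = 26.6 Ma → Oligocene (33.9–23.03); D = 256.7 Ma → Lopingian (259.51–251.902); E = 533.5 Ma → Terreneuvian (538.8–521).
The largest age is 533.5 Ma and the smallest is 26.6 Ma; their difference is 506.9 Myr.

A — Guadalupian; B — Eocene; C — Oligocene; D — Lopingian; E — Terreneuvian; span 506.9 million years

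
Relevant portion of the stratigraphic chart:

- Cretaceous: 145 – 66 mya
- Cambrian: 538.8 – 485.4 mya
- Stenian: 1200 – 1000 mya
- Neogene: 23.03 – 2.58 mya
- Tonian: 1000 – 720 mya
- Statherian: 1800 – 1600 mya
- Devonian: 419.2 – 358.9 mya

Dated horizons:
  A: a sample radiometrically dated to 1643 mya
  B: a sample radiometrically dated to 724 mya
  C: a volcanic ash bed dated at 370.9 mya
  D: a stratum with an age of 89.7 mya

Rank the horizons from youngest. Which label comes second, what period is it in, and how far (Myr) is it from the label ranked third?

Smaller Ma means younger, so youngest first: D 89.7 < C 370.9 < B 724 < A 1643.
Counting 2 along gives C (370.9 Ma); the excerpt puts that inside the Devonian, 419.2–358.9 Ma.
Next in line is B (724 Ma), and 724 − 370.9 = 353.1 Myr.

C, in the Devonian; 353.1 million years to B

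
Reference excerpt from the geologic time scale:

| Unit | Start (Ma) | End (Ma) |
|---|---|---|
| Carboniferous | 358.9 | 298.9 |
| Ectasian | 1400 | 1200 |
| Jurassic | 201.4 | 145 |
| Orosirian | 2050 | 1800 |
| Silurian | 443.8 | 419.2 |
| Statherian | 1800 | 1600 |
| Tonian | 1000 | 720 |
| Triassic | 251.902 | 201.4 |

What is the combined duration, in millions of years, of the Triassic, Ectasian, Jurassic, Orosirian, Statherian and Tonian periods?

1036.902 million years

Duration is start − end for each: (251.902 − 201.4) + (1400 − 1200) + (201.4 − 145) + (2050 − 1800) + (1800 − 1600) + (1000 − 720).
That is 50.502 + 200 + 56.4 + 250 + 200 + 280, which totals 1036.902 million years.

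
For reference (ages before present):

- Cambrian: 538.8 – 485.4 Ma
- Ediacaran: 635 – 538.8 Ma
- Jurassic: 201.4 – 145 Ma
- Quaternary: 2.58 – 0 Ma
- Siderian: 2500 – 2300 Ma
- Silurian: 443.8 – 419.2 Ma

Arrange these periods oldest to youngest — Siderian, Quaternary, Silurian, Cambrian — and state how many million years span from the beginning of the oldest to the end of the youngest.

From the excerpt: Siderian 2500–2300; Quaternary 2.58–0; Silurian 443.8–419.2; Cambrian 538.8–485.4 (Ma).
Larger Ma is earlier, so the oldest is Siderian and the youngest is Quaternary; oldest to youngest: Siderian, Cambrian, Silurian, Quaternary.
Oldest start 2500 minus youngest end 0 gives 2500 Myr overall.

Siderian, Cambrian, Silurian, Quaternary; total span 2500 Myr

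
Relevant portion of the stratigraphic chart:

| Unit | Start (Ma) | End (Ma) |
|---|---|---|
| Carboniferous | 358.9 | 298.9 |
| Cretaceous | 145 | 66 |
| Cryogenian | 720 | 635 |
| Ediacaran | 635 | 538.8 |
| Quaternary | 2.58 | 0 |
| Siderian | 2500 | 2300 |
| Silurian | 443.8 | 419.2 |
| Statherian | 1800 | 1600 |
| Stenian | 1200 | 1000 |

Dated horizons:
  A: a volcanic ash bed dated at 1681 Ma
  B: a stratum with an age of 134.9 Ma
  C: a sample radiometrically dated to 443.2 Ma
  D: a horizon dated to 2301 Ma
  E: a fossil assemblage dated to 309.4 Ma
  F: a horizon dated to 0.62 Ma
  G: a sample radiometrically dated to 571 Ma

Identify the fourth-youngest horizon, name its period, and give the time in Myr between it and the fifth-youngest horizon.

C, in the Silurian; 127.8 million years to G

Sorted youngest-first by Ma: F (0.62), B (134.9), E (309.4), C (443.2), G (571), A (1681), D (2301).
The fourth youngest is C at 443.2 Ma, which lies in 443.8–419.2 Ma: the Silurian.
The fifth youngest is G at 571 Ma; separation = |443.2 − 571| = 127.8 Myr.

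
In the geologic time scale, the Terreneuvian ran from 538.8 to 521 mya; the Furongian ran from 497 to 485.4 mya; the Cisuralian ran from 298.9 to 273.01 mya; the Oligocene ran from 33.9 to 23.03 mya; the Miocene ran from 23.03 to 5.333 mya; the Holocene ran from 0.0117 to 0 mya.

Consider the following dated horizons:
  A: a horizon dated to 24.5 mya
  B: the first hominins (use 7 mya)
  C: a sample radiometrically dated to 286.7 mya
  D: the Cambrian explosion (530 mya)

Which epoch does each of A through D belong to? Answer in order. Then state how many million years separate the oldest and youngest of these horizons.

A: 24.5 Ma lies in 33.9–23.03 Ma, so Oligocene.
B: 7 Ma lies in 23.03–5.333 Ma, so Miocene.
C: 286.7 Ma lies in 298.9–273.01 Ma, so Cisuralian.
D: 530 Ma lies in 538.8–521 Ma, so Terreneuvian.
Oldest = 530 Ma, youngest = 7 Ma → span 523 Myr.

A — Oligocene; B — Miocene; C — Cisuralian; D — Terreneuvian; span 523 million years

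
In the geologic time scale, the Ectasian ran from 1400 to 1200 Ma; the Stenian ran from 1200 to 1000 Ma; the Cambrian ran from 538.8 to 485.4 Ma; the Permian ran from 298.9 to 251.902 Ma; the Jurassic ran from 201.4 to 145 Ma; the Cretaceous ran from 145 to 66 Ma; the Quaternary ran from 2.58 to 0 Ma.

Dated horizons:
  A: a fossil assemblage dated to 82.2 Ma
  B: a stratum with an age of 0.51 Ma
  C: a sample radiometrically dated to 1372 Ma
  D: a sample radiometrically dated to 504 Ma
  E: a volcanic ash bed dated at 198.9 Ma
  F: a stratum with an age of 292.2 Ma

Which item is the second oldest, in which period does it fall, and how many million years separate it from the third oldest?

Sorted oldest-first by Ma: C (1372), D (504), F (292.2), E (198.9), A (82.2), B (0.51).
The second oldest is D at 504 Ma, which lies in 538.8–485.4 Ma: the Cambrian.
The third oldest is F at 292.2 Ma; separation = |504 − 292.2| = 211.8 Myr.

D, in the Cambrian; 211.8 million years to F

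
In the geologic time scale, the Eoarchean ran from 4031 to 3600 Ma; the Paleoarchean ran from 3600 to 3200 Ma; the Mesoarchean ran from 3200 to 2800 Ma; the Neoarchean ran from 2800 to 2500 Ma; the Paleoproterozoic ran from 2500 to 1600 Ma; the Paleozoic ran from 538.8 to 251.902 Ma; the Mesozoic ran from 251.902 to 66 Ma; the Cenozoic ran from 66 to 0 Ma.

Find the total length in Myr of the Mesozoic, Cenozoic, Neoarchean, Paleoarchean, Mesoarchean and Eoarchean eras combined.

Duration is start − end for each: (251.902 − 66) + (66 − 0) + (2800 − 2500) + (3600 − 3200) + (3200 − 2800) + (4031 − 3600).
That is 185.902 + 66 + 300 + 400 + 400 + 431, which totals 1782.902 million years.

1782.902 million years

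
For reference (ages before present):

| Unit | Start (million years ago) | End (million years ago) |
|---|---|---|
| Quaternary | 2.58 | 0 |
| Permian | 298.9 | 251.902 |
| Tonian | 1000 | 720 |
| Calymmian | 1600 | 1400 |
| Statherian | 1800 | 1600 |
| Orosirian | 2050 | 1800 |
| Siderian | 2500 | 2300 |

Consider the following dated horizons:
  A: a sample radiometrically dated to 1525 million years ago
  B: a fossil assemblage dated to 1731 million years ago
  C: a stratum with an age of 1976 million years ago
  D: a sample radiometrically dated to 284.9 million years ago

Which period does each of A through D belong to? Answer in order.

Match each age against the start–end ranges in the excerpt: A = 1525 Ma → Calymmian (1600–1400); B = 1731 Ma → Statherian (1800–1600); C = 1976 Ma → Orosirian (2050–1800); D = 284.9 Ma → Permian (298.9–251.902).

A — Calymmian; B — Statherian; C — Orosirian; D — Permian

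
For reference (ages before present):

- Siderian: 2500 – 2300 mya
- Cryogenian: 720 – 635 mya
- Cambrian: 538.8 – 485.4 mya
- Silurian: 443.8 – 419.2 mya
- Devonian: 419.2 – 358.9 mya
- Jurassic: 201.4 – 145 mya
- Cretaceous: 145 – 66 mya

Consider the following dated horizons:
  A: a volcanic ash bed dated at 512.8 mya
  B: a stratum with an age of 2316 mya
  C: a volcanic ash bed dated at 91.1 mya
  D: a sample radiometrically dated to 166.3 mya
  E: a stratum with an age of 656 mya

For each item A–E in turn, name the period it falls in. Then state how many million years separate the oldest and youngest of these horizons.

Match each age against the start–end ranges in the excerpt: A = 512.8 Ma → Cambrian (538.8–485.4); B = 2316 Ma → Siderian (2500–2300); C = 91.1 Ma → Cretaceous (145–66); D = 166.3 Ma → Jurassic (201.4–145); E = 656 Ma → Cryogenian (720–635).
The largest age is 2316 Ma and the smallest is 91.1 Ma; their difference is 2224.9 Myr.

A — Cambrian; B — Siderian; C — Cretaceous; D — Jurassic; E — Cryogenian; span 2224.9 million years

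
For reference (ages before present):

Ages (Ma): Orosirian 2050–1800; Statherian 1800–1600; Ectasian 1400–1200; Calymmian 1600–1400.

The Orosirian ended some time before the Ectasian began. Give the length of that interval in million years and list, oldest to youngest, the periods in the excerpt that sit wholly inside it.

End of Orosirian = 1800 Ma; start of Ectasian = 1400 Ma.
Gap = 1800 − 1400 = 400 Myr.
Periods wholly inside 1800–1400 Ma: Statherian (1800–1600), Calymmian (1600–1400).

400 million years; Statherian, Calymmian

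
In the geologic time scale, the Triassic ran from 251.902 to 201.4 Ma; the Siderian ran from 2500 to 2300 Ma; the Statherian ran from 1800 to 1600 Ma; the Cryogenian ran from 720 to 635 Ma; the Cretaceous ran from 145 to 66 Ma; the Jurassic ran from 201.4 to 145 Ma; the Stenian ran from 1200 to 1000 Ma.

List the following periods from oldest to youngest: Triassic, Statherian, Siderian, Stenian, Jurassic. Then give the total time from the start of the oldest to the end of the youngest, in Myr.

From the excerpt: Triassic 251.902–201.4; Statherian 1800–1600; Siderian 2500–2300; Stenian 1200–1000; Jurassic 201.4–145 (Ma).
Larger Ma is earlier, so the oldest is Siderian and the youngest is Jurassic; oldest to youngest: Siderian, Statherian, Stenian, Triassic, Jurassic.
Oldest start 2500 minus youngest end 145 gives 2355 Myr overall.

Siderian → Statherian → Stenian → Triassic → Jurassic; total span 2355 Myr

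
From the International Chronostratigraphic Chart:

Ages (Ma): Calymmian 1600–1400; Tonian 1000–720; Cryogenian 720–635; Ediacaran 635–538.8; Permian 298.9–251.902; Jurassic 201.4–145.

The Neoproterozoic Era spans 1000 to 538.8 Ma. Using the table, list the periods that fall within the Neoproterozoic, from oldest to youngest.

Periods with both bounds inside 1000–538.8 Ma: Tonian (1000–720), Cryogenian (720–635), Ediacaran (635–538.8).

Tonian, Cryogenian, Ediacaran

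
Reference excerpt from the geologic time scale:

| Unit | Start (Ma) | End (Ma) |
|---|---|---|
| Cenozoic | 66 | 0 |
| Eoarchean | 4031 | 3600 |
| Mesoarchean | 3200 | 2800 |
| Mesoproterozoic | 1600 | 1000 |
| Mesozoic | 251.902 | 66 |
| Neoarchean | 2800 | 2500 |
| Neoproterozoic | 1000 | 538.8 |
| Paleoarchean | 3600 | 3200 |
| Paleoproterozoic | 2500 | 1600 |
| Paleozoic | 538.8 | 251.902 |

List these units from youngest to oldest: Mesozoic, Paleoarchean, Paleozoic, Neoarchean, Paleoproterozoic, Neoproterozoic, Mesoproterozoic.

Mesozoic, Paleozoic, Neoproterozoic, Mesoproterozoic, Paleoproterozoic, Neoarchean, Paleoarchean

Read off each span (Ma): Mesozoic 251.902–66; Paleoarchean 3600–3200; Paleozoic 538.8–251.902; Neoarchean 2800–2500; Paleoproterozoic 2500–1600; Neoproterozoic 1000–538.8; Mesoproterozoic 1600–1000.
Larger Ma is older, so oldest→youngest is Paleoarchean, Neoarchean, Paleoproterozoic, Mesoproterozoic, Neoproterozoic, Paleozoic, Mesozoic; reverse it for youngest→oldest.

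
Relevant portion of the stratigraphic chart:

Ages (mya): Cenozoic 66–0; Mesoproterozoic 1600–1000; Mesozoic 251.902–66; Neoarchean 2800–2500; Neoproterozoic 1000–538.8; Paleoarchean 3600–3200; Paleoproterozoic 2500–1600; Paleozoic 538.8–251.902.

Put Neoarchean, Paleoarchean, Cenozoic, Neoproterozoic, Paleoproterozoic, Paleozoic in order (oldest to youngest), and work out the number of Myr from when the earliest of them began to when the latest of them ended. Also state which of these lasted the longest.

Paleoarchean, Neoarchean, Paleoproterozoic, Neoproterozoic, Paleozoic, Cenozoic; total span 3600 Myr; longest is Paleoproterozoic

Start ages (Ma): Paleoarchean 3600, Neoarchean 2800, Paleoproterozoic 2500, Neoproterozoic 1000, Paleozoic 538.8, Cenozoic 66.
Ordered oldest to youngest: Paleoarchean, Neoarchean, Paleoproterozoic, Neoproterozoic, Paleozoic, Cenozoic.
Span = 3600 − 0 = 3600 Myr.
Durations: Paleoproterozoic 900, Neoproterozoic 461.2, Paleoarchean 400, Paleozoic 286.898, Cenozoic 66, Neoarchean 300 → longest is Paleoproterozoic (900 Myr).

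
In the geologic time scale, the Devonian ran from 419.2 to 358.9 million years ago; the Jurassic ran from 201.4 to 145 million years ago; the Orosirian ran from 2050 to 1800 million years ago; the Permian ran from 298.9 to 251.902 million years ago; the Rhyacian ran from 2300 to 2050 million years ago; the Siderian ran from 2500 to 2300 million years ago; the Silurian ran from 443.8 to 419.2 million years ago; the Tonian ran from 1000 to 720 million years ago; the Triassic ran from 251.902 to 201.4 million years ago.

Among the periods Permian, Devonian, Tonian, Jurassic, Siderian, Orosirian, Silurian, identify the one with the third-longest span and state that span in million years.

Durations: Permian 46.998; Devonian 60.3; Tonian 280; Jurassic 56.4; Siderian 200; Orosirian 250; Silurian 24.6 Myr.
Sorted longest-first: Tonian (280), Orosirian (250), Siderian (200), Devonian (60.3), Jurassic (56.4), Permian (46.998), Silurian (24.6).
The third longest is Siderian at 200 Myr.

Siderian, 200 million years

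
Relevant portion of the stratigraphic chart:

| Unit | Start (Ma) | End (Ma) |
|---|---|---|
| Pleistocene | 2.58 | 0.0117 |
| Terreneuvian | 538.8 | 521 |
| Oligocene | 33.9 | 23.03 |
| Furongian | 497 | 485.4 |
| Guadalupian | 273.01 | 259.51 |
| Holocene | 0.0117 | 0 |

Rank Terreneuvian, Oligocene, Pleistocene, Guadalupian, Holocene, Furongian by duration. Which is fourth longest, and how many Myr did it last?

Durations: Terreneuvian 17.8; Oligocene 10.87; Pleistocene 2.5683; Guadalupian 13.5; Holocene 0.0117; Furongian 11.6 Myr.
Sorted longest-first: Terreneuvian (17.8), Guadalupian (13.5), Furongian (11.6), Oligocene (10.87), Pleistocene (2.5683), Holocene (0.0117).
The fourth longest is Oligocene at 10.87 Myr.

Oligocene, 10.87 million years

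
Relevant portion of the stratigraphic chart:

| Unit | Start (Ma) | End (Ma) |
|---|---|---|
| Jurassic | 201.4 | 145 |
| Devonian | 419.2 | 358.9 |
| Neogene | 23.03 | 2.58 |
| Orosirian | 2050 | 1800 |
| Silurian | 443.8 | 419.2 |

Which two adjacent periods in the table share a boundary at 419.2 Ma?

Silurian and Devonian

The Silurian ends at 419.2 Ma and the Devonian begins at 419.2 Ma, so they share that boundary.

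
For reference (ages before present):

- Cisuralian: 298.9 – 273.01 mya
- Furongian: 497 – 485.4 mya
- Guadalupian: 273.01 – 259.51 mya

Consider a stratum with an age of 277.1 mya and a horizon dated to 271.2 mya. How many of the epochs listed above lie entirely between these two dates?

The older date is 277.1 Ma and the younger is 271.2 Ma.
No epoch both begins after 277.1 Ma and ends before 271.2 Ma, so the count is 0.

0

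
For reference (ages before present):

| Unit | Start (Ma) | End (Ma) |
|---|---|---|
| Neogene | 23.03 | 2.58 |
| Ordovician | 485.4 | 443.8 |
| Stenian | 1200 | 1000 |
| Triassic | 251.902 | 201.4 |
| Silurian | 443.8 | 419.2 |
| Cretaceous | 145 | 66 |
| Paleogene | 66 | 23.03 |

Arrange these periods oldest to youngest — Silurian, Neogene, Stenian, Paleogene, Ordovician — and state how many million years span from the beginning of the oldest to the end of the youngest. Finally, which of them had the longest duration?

Stenian, Ordovician, Silurian, Paleogene, Neogene; total span 1197.42 Myr; longest is Stenian

From the excerpt: Silurian 443.8–419.2; Neogene 23.03–2.58; Stenian 1200–1000; Paleogene 66–23.03; Ordovician 485.4–443.8 (Ma).
Larger Ma is earlier, so the oldest is Stenian and the youngest is Neogene; oldest to youngest: Stenian, Ordovician, Silurian, Paleogene, Neogene.
Oldest start 1200 minus youngest end 2.58 gives 1197.42 Myr overall.
Individual lengths (start − end): Silurian 24.6; Stenian 200; Paleogene 42.97; Ordovician 41.6; Neogene 20.45. The largest is Stenian at 200 Myr.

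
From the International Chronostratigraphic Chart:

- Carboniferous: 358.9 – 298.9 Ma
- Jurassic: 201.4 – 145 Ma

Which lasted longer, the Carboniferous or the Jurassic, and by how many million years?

Carboniferous, by 3.6 million years

Carboniferous: 358.9 − 298.9 = 60 Myr.
Jurassic: 201.4 − 145 = 56.4 Myr.
Difference: 60 − 56.4 = 3.6 Myr, so the Carboniferous was longer.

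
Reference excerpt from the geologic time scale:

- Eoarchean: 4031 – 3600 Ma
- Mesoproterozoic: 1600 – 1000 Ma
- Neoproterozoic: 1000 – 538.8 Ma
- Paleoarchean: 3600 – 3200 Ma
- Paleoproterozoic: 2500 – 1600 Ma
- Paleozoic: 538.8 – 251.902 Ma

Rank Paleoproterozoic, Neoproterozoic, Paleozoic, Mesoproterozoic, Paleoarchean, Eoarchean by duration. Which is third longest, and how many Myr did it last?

Start − end for each: Paleoproterozoic 2500 − 1600 = 900; Neoproterozoic 1000 − 538.8 = 461.2; Paleozoic 538.8 − 251.902 = 286.898; Mesoproterozoic 1600 − 1000 = 600; Paleoarchean 3600 − 3200 = 400; Eoarchean 4031 − 3600 = 431.
Ranking these from longest: Paleoproterozoic > Mesoproterozoic > Neoproterozoic > Eoarchean > Paleoarchean > Paleozoic.
Position 3 in that ranking is Neoproterozoic, which lasted 461.2 Myr.

Neoproterozoic, 461.2 million years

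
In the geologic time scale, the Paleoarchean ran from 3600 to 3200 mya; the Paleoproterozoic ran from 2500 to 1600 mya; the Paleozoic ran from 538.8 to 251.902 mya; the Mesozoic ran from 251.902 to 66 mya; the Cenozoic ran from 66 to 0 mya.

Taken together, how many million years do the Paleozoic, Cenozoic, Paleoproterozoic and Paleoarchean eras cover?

Each duration: Paleozoic = 286.898; Cenozoic = 66; Paleoproterozoic = 900; Paleoarchean = 400.
Sum: 286.898 + 66 + 900 + 400 = 1652.898 Myr.

1652.898 million years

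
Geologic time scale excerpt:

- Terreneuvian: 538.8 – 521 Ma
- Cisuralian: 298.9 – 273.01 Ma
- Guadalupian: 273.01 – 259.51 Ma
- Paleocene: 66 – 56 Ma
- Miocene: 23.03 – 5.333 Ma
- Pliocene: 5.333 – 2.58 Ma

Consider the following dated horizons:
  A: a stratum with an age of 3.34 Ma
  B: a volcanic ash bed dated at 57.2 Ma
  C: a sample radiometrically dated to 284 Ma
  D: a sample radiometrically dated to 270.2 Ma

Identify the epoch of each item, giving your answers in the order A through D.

A: 3.34 Ma lies in 5.333–2.58 Ma, so Pliocene.
B: 57.2 Ma lies in 66–56 Ma, so Paleocene.
C: 284 Ma lies in 298.9–273.01 Ma, so Cisuralian.
D: 270.2 Ma lies in 273.01–259.51 Ma, so Guadalupian.

A — Pliocene; B — Paleocene; C — Cisuralian; D — Guadalupian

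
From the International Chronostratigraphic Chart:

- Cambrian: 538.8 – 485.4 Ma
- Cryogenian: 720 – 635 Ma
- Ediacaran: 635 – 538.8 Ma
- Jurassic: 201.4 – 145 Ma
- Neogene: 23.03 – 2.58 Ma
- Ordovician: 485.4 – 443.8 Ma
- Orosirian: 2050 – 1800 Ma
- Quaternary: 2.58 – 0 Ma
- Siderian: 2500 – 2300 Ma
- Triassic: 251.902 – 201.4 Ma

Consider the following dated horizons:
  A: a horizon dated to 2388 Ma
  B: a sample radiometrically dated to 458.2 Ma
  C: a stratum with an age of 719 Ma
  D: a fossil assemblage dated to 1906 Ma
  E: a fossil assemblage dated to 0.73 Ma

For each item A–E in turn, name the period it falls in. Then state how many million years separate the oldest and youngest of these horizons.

A: 2388 Ma lies in 2500–2300 Ma, so Siderian.
B: 458.2 Ma lies in 485.4–443.8 Ma, so Ordovician.
C: 719 Ma lies in 720–635 Ma, so Cryogenian.
D: 1906 Ma lies in 2050–1800 Ma, so Orosirian.
E: 0.73 Ma lies in 2.58–0 Ma, so Quaternary.
Oldest = 2388 Ma, youngest = 0.73 Ma → span 2387.27 Myr.

A — Siderian; B — Ordovician; C — Cryogenian; D — Orosirian; E — Quaternary; span 2387.27 million years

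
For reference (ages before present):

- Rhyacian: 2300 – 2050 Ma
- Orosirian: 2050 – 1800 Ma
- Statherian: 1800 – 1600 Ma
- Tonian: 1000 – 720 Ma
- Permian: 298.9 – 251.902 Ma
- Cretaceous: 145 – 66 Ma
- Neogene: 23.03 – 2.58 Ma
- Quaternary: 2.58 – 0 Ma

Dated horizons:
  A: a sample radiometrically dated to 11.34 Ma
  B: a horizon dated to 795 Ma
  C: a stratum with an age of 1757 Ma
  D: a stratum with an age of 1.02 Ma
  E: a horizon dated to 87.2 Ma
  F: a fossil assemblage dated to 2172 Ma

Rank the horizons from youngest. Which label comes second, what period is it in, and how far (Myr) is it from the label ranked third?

A, in the Neogene; 75.86 million years to E

Sorted youngest-first by Ma: D (1.02), A (11.34), E (87.2), B (795), C (1757), F (2172).
The second youngest is A at 11.34 Ma, which lies in 23.03–2.58 Ma: the Neogene.
The third youngest is E at 87.2 Ma; separation = |11.34 − 87.2| = 75.86 Myr.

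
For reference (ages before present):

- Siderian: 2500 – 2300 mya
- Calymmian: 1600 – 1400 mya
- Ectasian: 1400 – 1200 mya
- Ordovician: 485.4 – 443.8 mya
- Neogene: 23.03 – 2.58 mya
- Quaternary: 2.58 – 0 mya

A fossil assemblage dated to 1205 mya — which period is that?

Ectasian

1205 Ma lies between 1400 and 1200 Ma, so it falls in the Ectasian.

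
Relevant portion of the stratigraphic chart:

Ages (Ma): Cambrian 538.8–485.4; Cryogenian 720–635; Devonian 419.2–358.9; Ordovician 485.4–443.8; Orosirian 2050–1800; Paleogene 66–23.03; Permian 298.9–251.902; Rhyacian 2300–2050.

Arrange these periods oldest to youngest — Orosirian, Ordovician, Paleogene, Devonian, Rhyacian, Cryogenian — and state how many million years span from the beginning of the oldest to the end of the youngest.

Rhyacian → Orosirian → Cryogenian → Ordovician → Devonian → Paleogene; total span 2276.97 Myr

Start ages (Ma): Rhyacian 2300, Orosirian 2050, Cryogenian 720, Ordovician 485.4, Devonian 419.2, Paleogene 66.
Ordered oldest to youngest: Rhyacian, Orosirian, Cryogenian, Ordovician, Devonian, Paleogene.
Span = 2300 − 23.03 = 2276.97 Myr.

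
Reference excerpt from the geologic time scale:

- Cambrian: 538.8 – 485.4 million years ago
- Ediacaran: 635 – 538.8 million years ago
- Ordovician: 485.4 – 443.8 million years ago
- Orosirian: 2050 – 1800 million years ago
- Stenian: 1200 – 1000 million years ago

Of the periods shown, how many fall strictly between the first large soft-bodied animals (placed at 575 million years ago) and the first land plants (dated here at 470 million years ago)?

575 Ma sits inside the Ediacaran (635–538.8) and 470 Ma inside the Ordovician (485.4–443.8); neither of those is wholly between the two dates.
The listed periods lying completely between them are Cambrian — 1 in all.

1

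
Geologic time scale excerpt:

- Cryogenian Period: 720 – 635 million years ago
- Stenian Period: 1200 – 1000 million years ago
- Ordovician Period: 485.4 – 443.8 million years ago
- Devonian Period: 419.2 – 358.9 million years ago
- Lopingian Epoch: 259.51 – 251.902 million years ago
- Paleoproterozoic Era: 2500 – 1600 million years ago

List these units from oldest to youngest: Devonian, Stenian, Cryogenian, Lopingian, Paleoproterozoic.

Sorting by start age (descending Ma, since larger Ma = older): Paleoproterozoic began 2500, Stenian began 1200, Cryogenian began 720, Devonian began 419.2, Lopingian began 259.51.

Paleoproterozoic, then Stenian, then Cryogenian, then Devonian, then Lopingian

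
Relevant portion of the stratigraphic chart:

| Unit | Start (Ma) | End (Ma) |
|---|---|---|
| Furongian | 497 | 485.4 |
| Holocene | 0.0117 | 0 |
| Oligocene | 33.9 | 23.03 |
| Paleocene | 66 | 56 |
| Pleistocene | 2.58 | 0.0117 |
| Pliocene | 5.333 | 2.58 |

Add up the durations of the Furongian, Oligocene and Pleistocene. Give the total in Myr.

25.0383 million years

Each duration: Furongian = 11.6; Oligocene = 10.87; Pleistocene = 2.5683.
Sum: 11.6 + 10.87 + 2.5683 = 25.0383 Myr.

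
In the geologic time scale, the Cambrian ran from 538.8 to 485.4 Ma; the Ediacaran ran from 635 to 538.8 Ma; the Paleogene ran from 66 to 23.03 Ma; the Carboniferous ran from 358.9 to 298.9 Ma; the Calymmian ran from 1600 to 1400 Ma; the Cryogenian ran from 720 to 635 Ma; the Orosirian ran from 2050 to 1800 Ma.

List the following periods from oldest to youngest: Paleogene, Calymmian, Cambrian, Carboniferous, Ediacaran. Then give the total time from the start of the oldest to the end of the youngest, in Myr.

Start ages (Ma): Calymmian 1600, Ediacaran 635, Cambrian 538.8, Carboniferous 358.9, Paleogene 66.
Ordered oldest to youngest: Calymmian, Ediacaran, Cambrian, Carboniferous, Paleogene.
Span = 1600 − 23.03 = 1576.97 Myr.

Calymmian → Ediacaran → Cambrian → Carboniferous → Paleogene; total span 1576.97 Myr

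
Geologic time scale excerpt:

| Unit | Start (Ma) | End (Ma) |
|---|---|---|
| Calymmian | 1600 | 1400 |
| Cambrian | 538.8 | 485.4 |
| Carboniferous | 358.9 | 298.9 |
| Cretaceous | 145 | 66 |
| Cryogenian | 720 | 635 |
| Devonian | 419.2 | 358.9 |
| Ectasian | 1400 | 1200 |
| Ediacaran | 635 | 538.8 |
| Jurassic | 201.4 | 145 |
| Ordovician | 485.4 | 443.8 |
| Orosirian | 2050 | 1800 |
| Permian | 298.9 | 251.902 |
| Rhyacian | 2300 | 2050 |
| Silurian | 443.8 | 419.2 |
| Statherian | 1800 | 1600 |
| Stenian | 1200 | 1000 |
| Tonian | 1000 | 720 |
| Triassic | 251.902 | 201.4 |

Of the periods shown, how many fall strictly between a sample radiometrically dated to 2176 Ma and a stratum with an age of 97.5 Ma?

16

2176 Ma sits inside the Rhyacian (2300–2050) and 97.5 Ma inside the Cretaceous (145–66); neither of those is wholly between the two dates.
The listed periods lying completely between them are Orosirian, Statherian, Calymmian, Ectasian, Stenian, Tonian, Cryogenian, Ediacaran, Cambrian, Ordovician, Silurian, Devonian, Carboniferous, Permian, Triassic, Jurassic — 16 in all.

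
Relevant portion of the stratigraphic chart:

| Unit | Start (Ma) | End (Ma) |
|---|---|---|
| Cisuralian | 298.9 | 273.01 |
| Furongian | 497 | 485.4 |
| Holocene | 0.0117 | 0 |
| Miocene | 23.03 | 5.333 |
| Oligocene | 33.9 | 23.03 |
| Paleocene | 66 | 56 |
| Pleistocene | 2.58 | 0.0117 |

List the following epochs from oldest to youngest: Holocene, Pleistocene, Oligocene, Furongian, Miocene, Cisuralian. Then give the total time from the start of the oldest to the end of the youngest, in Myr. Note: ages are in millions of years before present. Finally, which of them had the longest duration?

Start ages (Ma): Furongian 497, Cisuralian 298.9, Oligocene 33.9, Miocene 23.03, Pleistocene 2.58, Holocene 0.0117.
Ordered oldest to youngest: Furongian, Cisuralian, Oligocene, Miocene, Pleistocene, Holocene.
Span = 497 − 0 = 497 Myr.
Durations: Furongian 11.6, Miocene 17.697, Pleistocene 2.5683, Holocene 0.0117, Oligocene 10.87, Cisuralian 25.89 → longest is Cisuralian (25.89 Myr).

Furongian, Cisuralian, Oligocene, Miocene, Pleistocene, Holocene; total span 497 Myr; longest is Cisuralian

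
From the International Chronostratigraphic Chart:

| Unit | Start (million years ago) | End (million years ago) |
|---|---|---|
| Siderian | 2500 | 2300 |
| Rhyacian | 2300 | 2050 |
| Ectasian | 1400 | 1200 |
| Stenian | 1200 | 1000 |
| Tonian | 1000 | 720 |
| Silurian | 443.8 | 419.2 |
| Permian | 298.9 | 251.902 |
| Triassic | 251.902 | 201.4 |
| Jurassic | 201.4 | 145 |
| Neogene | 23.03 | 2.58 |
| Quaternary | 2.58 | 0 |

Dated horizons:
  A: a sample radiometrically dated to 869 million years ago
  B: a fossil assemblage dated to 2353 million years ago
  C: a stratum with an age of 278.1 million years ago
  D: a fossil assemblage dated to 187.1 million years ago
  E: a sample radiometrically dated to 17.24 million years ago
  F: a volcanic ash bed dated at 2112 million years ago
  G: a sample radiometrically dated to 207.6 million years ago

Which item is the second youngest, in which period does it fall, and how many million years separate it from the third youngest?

Sorted youngest-first by Ma: E (17.24), D (187.1), G (207.6), C (278.1), A (869), F (2112), B (2353).
The second youngest is D at 187.1 Ma, which lies in 201.4–145 Ma: the Jurassic.
The third youngest is G at 207.6 Ma; separation = |187.1 − 207.6| = 20.5 Myr.

D, in the Jurassic; 20.5 million years to G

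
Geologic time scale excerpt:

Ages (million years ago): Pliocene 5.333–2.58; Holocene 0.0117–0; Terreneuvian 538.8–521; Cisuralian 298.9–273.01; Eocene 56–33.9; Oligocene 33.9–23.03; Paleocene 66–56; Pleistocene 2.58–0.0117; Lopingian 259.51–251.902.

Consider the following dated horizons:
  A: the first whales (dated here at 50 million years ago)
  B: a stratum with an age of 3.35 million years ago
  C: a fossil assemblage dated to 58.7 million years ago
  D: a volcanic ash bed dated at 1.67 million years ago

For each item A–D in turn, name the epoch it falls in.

Match each age against the start–end ranges in the excerpt: A = 50 Ma → Eocene (56–33.9); B = 3.35 Ma → Pliocene (5.333–2.58); C = 58.7 Ma → Paleocene (66–56); D = 1.67 Ma → Pleistocene (2.58–0.0117).

A — Eocene; B — Pliocene; C — Paleocene; D — Pleistocene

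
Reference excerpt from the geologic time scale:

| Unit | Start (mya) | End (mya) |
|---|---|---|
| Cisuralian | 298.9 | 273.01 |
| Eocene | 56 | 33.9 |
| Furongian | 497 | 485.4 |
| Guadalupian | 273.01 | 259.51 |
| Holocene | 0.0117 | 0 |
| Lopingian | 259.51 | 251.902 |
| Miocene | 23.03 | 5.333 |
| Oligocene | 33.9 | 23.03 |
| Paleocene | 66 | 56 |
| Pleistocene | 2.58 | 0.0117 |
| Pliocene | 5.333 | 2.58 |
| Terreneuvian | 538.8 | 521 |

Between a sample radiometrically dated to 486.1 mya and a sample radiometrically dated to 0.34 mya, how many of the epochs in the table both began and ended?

8

486.1 Ma sits inside the Furongian (497–485.4) and 0.34 Ma inside the Pleistocene (2.58–0.0117); neither of those is wholly between the two dates.
The listed epochs lying completely between them are Cisuralian, Guadalupian, Lopingian, Paleocene, Eocene, Oligocene, Miocene, Pliocene — 8 in all.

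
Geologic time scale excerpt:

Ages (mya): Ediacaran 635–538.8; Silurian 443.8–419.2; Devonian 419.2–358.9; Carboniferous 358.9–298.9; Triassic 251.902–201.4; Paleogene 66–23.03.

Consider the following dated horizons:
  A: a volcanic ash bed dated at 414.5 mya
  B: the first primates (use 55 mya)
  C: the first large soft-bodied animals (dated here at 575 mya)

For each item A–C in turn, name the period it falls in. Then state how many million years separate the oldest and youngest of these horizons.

A — Devonian; B — Paleogene; C — Ediacaran; span 520 million years

A: 414.5 Ma lies in 419.2–358.9 Ma, so Devonian.
B: 55 Ma lies in 66–23.03 Ma, so Paleogene.
C: 575 Ma lies in 635–538.8 Ma, so Ediacaran.
Oldest = 575 Ma, youngest = 55 Ma → span 520 Myr.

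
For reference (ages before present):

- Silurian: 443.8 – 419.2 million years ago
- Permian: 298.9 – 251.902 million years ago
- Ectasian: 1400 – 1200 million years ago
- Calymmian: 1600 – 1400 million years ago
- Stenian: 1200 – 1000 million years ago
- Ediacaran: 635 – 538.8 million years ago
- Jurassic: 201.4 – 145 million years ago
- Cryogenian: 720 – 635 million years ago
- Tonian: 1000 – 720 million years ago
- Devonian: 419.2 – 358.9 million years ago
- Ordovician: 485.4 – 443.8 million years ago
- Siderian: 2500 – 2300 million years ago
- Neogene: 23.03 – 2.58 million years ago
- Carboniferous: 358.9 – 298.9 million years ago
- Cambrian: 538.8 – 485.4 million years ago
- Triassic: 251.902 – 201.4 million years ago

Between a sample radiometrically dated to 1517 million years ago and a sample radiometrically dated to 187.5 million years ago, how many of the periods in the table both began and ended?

12

1517 Ma sits inside the Calymmian (1600–1400) and 187.5 Ma inside the Jurassic (201.4–145); neither of those is wholly between the two dates.
The listed periods lying completely between them are Ectasian, Stenian, Tonian, Cryogenian, Ediacaran, Cambrian, Ordovician, Silurian, Devonian, Carboniferous, Permian, Triassic — 12 in all.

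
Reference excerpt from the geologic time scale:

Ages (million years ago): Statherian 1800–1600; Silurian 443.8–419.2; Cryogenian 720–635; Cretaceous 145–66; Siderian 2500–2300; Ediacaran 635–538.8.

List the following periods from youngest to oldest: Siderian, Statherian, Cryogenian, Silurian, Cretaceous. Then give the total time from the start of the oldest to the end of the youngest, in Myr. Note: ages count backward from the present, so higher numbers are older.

Cretaceous, Silurian, Cryogenian, Statherian, Siderian; total span 2434 Myr

Start ages (Ma): Siderian 2500, Statherian 1800, Cryogenian 720, Silurian 443.8, Cretaceous 145.
Ordered youngest to oldest: Cretaceous, Silurian, Cryogenian, Statherian, Siderian.
Span = 2500 − 66 = 2434 Myr.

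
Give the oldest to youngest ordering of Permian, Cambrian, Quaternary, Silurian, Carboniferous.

Cambrian → Silurian → Carboniferous → Permian → Quaternary

Era membership (oldest first within each) — Paleozoic: Cambrian, Silurian, Carboniferous, Permian; Cenozoic: Quaternary. Paleozoic precedes Mesozoic, which precedes Cenozoic. Concatenating the groups in that era order gives oldest to youngest directly.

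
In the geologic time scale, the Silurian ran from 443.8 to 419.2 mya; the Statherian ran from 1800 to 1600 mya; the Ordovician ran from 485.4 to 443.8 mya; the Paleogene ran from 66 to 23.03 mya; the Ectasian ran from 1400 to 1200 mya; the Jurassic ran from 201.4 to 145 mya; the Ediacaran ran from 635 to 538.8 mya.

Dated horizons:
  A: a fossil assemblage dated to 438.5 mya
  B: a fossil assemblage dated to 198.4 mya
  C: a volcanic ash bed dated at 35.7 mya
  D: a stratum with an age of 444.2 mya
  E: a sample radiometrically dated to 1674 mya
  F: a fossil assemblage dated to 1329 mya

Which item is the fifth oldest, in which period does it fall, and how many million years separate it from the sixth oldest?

B, in the Jurassic; 162.7 million years to C

Sorted oldest-first by Ma: E (1674), F (1329), D (444.2), A (438.5), B (198.4), C (35.7).
The fifth oldest is B at 198.4 Ma, which lies in 201.4–145 Ma: the Jurassic.
The sixth oldest is C at 35.7 Ma; separation = |198.4 − 35.7| = 162.7 Myr.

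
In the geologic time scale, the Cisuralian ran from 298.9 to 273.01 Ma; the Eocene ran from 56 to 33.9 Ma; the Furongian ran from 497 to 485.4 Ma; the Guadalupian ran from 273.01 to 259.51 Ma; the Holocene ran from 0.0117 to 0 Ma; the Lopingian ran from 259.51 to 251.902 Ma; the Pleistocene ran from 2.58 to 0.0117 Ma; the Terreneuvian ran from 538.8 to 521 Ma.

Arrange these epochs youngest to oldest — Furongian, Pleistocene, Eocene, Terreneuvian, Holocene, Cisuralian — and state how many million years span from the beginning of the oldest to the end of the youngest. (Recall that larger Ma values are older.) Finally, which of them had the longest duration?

From the excerpt: Furongian 497–485.4; Pleistocene 2.58–0.0117; Eocene 56–33.9; Terreneuvian 538.8–521; Holocene 0.0117–0; Cisuralian 298.9–273.01 (Ma).
Larger Ma is earlier, so the oldest is Terreneuvian and the youngest is Holocene; youngest to oldest: Holocene, Pleistocene, Eocene, Cisuralian, Furongian, Terreneuvian.
Oldest start 538.8 minus youngest end 0 gives 538.8 Myr overall.
Individual lengths (start − end): Terreneuvian 17.8; Cisuralian 25.89; Pleistocene 2.5683; Furongian 11.6; Eocene 22.1; Holocene 0.0117. The largest is Cisuralian at 25.89 Myr.

Holocene → Pleistocene → Eocene → Cisuralian → Furongian → Terreneuvian; total span 538.8 Myr; longest is Cisuralian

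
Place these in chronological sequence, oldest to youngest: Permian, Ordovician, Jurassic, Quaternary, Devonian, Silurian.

Group by era (each group listed oldest first) — Paleozoic: Ordovician, Silurian, Devonian, Permian; Mesozoic: Jurassic; Cenozoic: Quaternary. The eras run Paleozoic → Mesozoic → Cenozoic. Concatenating the groups in that era order gives oldest to youngest directly.

Ordovician, then Silurian, then Devonian, then Permian, then Jurassic, then Quaternary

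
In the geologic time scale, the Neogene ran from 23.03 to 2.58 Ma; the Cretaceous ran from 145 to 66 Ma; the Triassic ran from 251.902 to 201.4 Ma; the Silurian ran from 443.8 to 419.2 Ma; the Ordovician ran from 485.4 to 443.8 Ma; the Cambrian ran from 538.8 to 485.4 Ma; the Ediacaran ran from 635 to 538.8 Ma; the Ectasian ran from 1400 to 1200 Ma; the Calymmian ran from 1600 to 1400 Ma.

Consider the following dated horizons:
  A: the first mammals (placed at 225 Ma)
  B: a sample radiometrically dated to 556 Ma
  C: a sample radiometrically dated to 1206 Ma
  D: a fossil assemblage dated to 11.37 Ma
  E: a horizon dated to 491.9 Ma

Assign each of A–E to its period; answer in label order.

A — Triassic; B — Ediacaran; C — Ectasian; D — Neogene; E — Cambrian

A: 225 Ma lies in 251.902–201.4 Ma, so Triassic.
B: 556 Ma lies in 635–538.8 Ma, so Ediacaran.
C: 1206 Ma lies in 1400–1200 Ma, so Ectasian.
D: 11.37 Ma lies in 23.03–2.58 Ma, so Neogene.
E: 491.9 Ma lies in 538.8–485.4 Ma, so Cambrian.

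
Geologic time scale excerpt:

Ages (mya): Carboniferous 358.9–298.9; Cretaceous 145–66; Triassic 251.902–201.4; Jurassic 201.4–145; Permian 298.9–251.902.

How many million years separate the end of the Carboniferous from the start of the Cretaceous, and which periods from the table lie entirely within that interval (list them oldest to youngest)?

The Carboniferous closes at 298.9 Ma and the Cretaceous opens at 145 Ma, so the interval is 298.9 − 145 = 153.9 Myr.
A period fits inside if it starts at or after 298.9 Ma and ends at or before 145 Ma; oldest first that gives Permian, Triassic, Jurassic.

153.9 million years; Permian, Triassic, Jurassic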